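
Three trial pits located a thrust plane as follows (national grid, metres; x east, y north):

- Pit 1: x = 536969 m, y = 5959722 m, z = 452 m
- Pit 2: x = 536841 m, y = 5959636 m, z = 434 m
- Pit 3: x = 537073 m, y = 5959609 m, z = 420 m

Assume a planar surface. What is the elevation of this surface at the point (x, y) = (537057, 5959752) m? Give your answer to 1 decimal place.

Let the plane be z = a·x + b·y + c.
Pit 2−Pit 1: −128a − 86b = −18;  Pit 3−Pit 1: 104a − 113b = −32.
Solving gives a = −0.030673274, b = 0.254955571.
Then c = 452 − a·536969 − b·5959722 = −1502541.73.
At (537057, 5959752): z = −16473.3 + 1519472.0 − 1502541.73 = 456.9 m.

456.9 m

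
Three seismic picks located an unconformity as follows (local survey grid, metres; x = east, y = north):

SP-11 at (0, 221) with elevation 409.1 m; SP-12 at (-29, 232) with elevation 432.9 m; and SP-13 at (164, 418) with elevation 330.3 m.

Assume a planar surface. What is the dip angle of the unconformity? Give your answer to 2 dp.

37.59°

Two edge vectors: SP-11→SP-12 = (-29, 11, 23.8), SP-11→SP-13 = (164, 197, -78.8).
Normal n = (SP-11→SP-12) × (SP-11→SP-13) = (-5555.4, 1618, -7517).
So ∂z/∂x = −n_x/n_z = −0.73904 and ∂z/∂y = −n_y/n_z = 0.21525.
Gradient magnitude |∇z| = √(a² + b²) = √(0.54619 + 0.04633) = 0.76975.
True dip = arctan(0.76975) = 37.59°, dipping toward ESE (azimuth ≈ 106°).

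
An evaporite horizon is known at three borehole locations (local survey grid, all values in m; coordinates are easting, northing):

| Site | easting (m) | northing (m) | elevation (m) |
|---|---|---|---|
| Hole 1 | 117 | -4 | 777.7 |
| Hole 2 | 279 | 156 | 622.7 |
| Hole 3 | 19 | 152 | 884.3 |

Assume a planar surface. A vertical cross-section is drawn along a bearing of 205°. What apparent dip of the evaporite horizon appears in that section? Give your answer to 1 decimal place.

Two edge vectors: Hole 1→Hole 2 = (162, 160, -155), Hole 1→Hole 3 = (-98, 156, 106.6).
Normal n = (Hole 1→Hole 2) × (Hole 1→Hole 3) = (41236, -2079.2, 40952).
So ∂z/∂easting = −n_x/n_z = −1.00693 and ∂z/∂northing = −n_y/n_z = 0.05077.
Unit vector along 205° is (sin 205°, cos 205°) = (-0.4226, -0.9063).
Slope in that direction = a·(-0.4226) + b·(-0.9063) = 0.37953.
Apparent dip = arctan|0.37953| = 20.8° (true dip is 45.2°, so apparent ≤ true as expected).

20.8°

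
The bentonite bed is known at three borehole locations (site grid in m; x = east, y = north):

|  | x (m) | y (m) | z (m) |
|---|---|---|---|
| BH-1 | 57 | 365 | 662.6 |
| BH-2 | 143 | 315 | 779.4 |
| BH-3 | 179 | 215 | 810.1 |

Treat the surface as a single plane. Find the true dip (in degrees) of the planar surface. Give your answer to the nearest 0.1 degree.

Two edge vectors: BH-1→BH-2 = (86, -50, 116.8), BH-1→BH-3 = (122, -150, 147.5).
Normal n = (BH-1→BH-2) × (BH-1→BH-3) = (10145, 1564.6, -6800).
So ∂z/∂x = −n_x/n_z = 1.49191 and ∂z/∂y = −n_y/n_z = 0.23009.
Gradient magnitude |∇z| = √(a² + b²) = √(2.22580 + 0.05294) = 1.50955.
True dip = arctan(1.50955) = 56.5°, dipping toward W (azimuth ≈ 261°).

56.5°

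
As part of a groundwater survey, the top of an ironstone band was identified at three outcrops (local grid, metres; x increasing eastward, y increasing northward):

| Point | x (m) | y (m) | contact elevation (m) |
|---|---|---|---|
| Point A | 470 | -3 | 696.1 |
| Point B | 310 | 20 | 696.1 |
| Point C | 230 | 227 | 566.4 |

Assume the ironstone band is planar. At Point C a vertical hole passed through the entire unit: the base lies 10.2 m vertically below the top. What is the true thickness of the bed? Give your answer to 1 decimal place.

Let the plane be z = a·x + b·y + c.
Point B−Point A: −160a + 23b = 0;  Point C−Point A: −240a + 230b = −129.7.
Solving gives a = −0.09537, b = −0.66343.
|∇z| = √(a²+b²) = 0.67025, so dip δ = arctan(0.67025) = 33.83°.
True thickness = vertical thickness × cos δ = 10.2 × cos 33.83° = 8.5 m.

8.5 m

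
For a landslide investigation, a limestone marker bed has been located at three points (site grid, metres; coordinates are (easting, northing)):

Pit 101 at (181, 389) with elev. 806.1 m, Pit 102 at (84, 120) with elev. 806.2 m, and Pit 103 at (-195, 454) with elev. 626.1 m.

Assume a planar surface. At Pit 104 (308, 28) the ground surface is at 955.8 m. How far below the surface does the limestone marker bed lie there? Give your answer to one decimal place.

Two edge vectors: Pit 101→Pit 102 = (-97, -269, 0.1), Pit 101→Pit 103 = (-376, 65, -180).
Normal n = (Pit 101→Pit 102) × (Pit 101→Pit 103) = (48413.5, -17497.6, -107449).
So ∂z/∂E = −n_x/n_z = 0.45057 and ∂z/∂N = −n_y/n_z = −0.16285.
Intercept c from Pit 101: 806.1 − 81.55 + 63.35 = 787.89.
At (308, 28): z_contact = 138.78 − 4.56 + 787.89 = 922.11 m.
Depth below ground = 955.8 − 922.11 = 33.7 m.

33.7 m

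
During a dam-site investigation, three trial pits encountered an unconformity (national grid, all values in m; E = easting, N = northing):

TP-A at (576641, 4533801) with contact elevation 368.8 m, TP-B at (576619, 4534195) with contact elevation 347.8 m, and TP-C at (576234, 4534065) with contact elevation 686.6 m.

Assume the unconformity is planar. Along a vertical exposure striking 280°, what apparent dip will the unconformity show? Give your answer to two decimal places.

39.21°

Two edge vectors: TP-A→TP-B = (-22, 394, -21), TP-A→TP-C = (-407, 264, 317.8).
Normal n = (TP-A→TP-B) × (TP-A→TP-C) = (130757.2, 15538.6, 154550).
So ∂z/∂E = −n_x/n_z = −0.84605 and ∂z/∂N = −n_y/n_z = −0.10054.
Unit vector along 280° is (sin 280°, cos 280°) = (-0.9848, 0.1736).
Slope in that direction = a·(-0.9848) + b·(0.1736) = 0.81574.
Apparent dip = arctan|0.81574| = 39.21° (true dip is 40.4°, so apparent ≤ true as expected).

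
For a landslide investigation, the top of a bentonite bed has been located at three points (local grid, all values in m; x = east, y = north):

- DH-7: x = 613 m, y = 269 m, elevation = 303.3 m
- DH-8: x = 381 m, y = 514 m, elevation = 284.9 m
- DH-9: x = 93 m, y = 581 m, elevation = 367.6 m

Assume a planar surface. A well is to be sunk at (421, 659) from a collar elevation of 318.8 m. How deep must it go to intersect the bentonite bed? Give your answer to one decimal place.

114.1 m

Two edge vectors: DH-7→DH-8 = (-232, 245, -18.4), DH-7→DH-9 = (-520, 312, 64.3).
Normal n = (DH-7→DH-8) × (DH-7→DH-9) = (21494.3, 24485.6, 55016).
So ∂z/∂x = −n_x/n_z = −0.39069 and ∂z/∂y = −n_y/n_z = −0.44506.
Intercept c from DH-7: 303.3 + 239.49 + 119.72 = 662.52.
At (421, 659): z_contact = −164.48 − 293.30 + 662.52 = 204.74 m.
Depth below ground = 318.8 − 204.74 = 114.1 m.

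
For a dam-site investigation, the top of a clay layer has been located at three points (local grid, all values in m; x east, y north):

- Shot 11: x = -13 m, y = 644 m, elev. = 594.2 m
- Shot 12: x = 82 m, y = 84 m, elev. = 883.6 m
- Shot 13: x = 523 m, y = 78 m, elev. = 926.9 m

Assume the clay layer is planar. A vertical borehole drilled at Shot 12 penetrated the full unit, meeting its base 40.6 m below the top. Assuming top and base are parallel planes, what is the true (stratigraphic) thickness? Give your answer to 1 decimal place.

Let the plane be z = a·x + b·y + c.
Shot 12−Shot 11: 95a − 560b = 289.4;  Shot 13−Shot 11: 536a − 566b = 332.7.
Solving gives a = 0.09137, b = −0.50129.
|∇z| = √(a²+b²) = 0.50954, so dip δ = arctan(0.50954) = 27.00°.
True thickness = vertical thickness × cos δ = 40.6 × cos 27.00° = 36.2 m.

36.2 m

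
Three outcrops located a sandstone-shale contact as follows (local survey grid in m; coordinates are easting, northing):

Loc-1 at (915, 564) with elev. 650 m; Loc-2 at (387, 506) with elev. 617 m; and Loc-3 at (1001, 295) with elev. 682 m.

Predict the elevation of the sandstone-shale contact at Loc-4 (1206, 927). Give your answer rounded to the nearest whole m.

637 m

Two edge vectors: Loc-1→Loc-2 = (-528, -58, -33), Loc-1→Loc-3 = (86, -269, 32).
Normal n = (Loc-1→Loc-2) × (Loc-1→Loc-3) = (-10733, 14058, 147020).
So ∂z/∂easting = −n_x/n_z = 0.07300 and ∂z/∂northing = −n_y/n_z = −0.09562.
Intercept c from Loc-1: 650 − 66.80 + 53.93 = 637.13.
At (1206, 927): z = 88.0 − 88.6 + 637.13 = 636.5 m.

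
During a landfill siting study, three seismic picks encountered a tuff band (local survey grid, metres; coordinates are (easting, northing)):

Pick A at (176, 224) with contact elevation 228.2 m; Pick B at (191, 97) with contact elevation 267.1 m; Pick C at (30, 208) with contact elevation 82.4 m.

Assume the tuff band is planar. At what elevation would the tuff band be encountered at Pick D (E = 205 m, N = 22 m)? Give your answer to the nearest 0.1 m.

Two edge vectors: Pick A→Pick B = (15, -127, 38.9), Pick A→Pick C = (-146, -16, -145.8).
Normal n = (Pick A→Pick B) × (Pick A→Pick C) = (19139, -3492.4, -18782).
So ∂z/∂E = −n_x/n_z = 1.01901 and ∂z/∂N = −n_y/n_z = −0.18594.
Intercept c from Pick A: 228.2 − 179.35 + 41.65 = 90.51.
At (205, 22): z = 208.9 − 4.1 + 90.51 = 295.3 m.

295.3 m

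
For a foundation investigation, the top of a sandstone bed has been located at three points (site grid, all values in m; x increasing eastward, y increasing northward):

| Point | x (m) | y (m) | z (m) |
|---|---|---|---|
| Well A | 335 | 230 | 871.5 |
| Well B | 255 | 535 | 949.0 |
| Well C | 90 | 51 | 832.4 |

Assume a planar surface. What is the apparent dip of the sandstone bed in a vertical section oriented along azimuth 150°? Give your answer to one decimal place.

12.7°

Two edge vectors: Well A→Well B = (-80, 305, 77.5), Well A→Well C = (-245, -179, -39.1).
Normal n = (Well A→Well B) × (Well A→Well C) = (1947, -22115.5, 89045).
So ∂z/∂x = −n_x/n_z = −0.02187 and ∂z/∂y = −n_y/n_z = 0.24836.
Unit vector along 150° is (sin 150°, cos 150°) = (0.5000, -0.8660).
Slope in that direction = a·(0.5000) + b·(-0.8660) = −0.22602.
Apparent dip = arctan|0.22602| = 12.7° (true dip is 14.0°, so apparent ≤ true as expected).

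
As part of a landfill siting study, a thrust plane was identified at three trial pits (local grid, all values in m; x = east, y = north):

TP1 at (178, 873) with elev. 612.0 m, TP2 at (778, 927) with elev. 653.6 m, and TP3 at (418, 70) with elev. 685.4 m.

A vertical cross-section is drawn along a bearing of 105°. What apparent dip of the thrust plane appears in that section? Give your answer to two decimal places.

Two edge vectors: TP1→TP2 = (600, 54, 41.6), TP1→TP3 = (240, -803, 73.4).
Normal n = (TP1→TP2) × (TP1→TP3) = (37368.4, -34056, -494760).
So ∂z/∂x = −n_x/n_z = 0.07553 and ∂z/∂y = −n_y/n_z = −0.06883.
Unit vector along 105° is (sin 105°, cos 105°) = (0.9659, -0.2588).
Slope in that direction = a·(0.9659) + b·(-0.2588) = 0.09077.
Apparent dip = arctan|0.09077| = 5.19° (true dip is 5.8°, so apparent ≤ true as expected).

5.19°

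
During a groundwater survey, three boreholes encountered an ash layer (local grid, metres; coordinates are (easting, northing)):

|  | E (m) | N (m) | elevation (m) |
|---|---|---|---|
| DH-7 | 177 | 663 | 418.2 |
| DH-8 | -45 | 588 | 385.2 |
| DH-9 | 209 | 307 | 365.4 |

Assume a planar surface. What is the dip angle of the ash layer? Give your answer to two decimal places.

Let the plane be z = a·E + b·N + c.
DH-8−DH-7: −222a − 75b = −33;  DH-9−DH-7: 32a − 356b = −52.8.
Solving gives a = 0.09564, b = 0.15691.
Gradient magnitude |∇z| = √(a² + b²) = √(0.00915 + 0.02462) = 0.18376.
True dip = arctan(0.18376) = 10.41°, dipping toward SSW (azimuth ≈ 211°).

10.41°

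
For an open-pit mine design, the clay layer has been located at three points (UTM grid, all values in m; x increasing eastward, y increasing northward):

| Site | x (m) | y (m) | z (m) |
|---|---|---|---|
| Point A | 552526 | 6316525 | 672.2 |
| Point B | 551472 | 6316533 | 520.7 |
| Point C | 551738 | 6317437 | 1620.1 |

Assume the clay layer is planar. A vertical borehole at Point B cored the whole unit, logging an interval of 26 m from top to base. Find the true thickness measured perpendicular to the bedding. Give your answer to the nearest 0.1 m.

16.8 m

Two edge vectors: Point A→Point B = (-1054, 8, -151.5), Point A→Point C = (-788, 912, 947.9).
Normal n = (Point A→Point B) × (Point A→Point C) = (145751.2, 1118468.6, -954944).
So ∂z/∂x = −n_x/n_z = 0.15263 and ∂z/∂y = −n_y/n_z = 1.17124.
|∇z| = √(a²+b²) = 1.18114, so dip δ = arctan(1.18114) = 49.75°.
True thickness = vertical thickness × cos δ = 26 × cos 49.75° = 16.8 m.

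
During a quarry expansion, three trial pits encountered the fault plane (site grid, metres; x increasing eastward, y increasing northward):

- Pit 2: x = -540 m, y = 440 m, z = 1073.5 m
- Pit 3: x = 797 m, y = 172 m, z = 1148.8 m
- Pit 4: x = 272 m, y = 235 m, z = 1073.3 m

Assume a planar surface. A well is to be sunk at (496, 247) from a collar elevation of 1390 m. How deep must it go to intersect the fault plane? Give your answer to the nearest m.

242 m

Let the plane be z = a·x + b·y + c.
Pit 3−Pit 2: 1337a − 268b = 75.3;  Pit 4−Pit 2: 812a − 205b = −0.2.
Solving gives a = 0.27431, b = 1.08752.
Then c = 1073.5 − a·-540 − b·440 = 743.12.
At (496, 247): z_contact = 136.1 + 268.6 + 743.12 = 1147.8 m.
Depth below ground = 1390 − 1147.8 = 242 m.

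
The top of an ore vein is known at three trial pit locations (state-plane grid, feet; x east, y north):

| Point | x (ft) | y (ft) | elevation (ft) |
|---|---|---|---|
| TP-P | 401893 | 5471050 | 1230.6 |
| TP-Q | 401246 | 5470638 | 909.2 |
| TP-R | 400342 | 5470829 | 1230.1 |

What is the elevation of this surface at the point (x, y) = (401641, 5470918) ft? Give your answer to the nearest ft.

1134 ft

Two edge vectors: TP-P→TP-Q = (-647, -412, -321.4), TP-P→TP-R = (-1551, -221, -0.5).
Normal n = (TP-P→TP-Q) × (TP-P→TP-R) = (-70823.4, 498167.9, -496025).
So ∂z/∂x = −n_x/n_z = −0.14278192 and ∂z/∂y = −n_y/n_z = 1.00432015.
Intercept c from TP-P: 1230.6 + 57383.05 − 5494685.73 = −5436072.08.
At (401641, 5470918): z = −57347.1 + 5494553.2 − 5436072.08 = 1134.0 ft.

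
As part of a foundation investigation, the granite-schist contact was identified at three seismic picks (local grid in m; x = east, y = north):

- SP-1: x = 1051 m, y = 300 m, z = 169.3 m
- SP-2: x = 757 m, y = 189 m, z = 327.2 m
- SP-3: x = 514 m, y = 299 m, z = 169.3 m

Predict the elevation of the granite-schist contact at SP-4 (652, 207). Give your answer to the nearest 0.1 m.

301.2 m

Let the plane be z = a·x + b·y + c.
SP-2−SP-1: −294a − 111b = 157.9;  SP-3−SP-1: −537a − 1b = 0.
Solving gives a = 0.002662, b = −1.429574.
Then c = 169.3 − a·1051 − b·300 = 595.37.
At (652, 207): z = 1.7 − 295.9 + 595.37 = 301.2 m.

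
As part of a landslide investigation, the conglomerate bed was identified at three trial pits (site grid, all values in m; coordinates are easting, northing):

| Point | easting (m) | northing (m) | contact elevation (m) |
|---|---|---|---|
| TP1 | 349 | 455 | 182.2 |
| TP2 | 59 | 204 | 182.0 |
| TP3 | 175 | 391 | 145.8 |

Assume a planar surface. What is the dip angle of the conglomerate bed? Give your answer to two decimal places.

29.01°

Two edge vectors: TP1→TP2 = (-290, -251, -0.2), TP1→TP3 = (-174, -64, -36.4).
Normal n = (TP1→TP2) × (TP1→TP3) = (9123.6, -10521.2, -25114).
So ∂z/∂easting = −n_x/n_z = 0.36329 and ∂z/∂northing = −n_y/n_z = −0.41894.
Gradient magnitude |∇z| = √(a² + b²) = √(0.13198 + 0.17551) = 0.55451.
True dip = arctan(0.55451) = 29.01°, dipping toward NW (azimuth ≈ 319°).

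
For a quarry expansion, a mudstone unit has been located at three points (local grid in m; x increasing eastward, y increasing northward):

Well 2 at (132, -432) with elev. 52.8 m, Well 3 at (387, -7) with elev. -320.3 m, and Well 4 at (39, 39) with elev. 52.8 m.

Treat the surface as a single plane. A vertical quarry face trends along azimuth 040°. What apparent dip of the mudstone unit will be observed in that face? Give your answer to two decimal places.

Let the plane be z = a·x + b·y + c.
Well 3−Well 2: 255a + 425b = −373.1;  Well 4−Well 2: −93a + 471b = 0.
Solving gives a = −1.10086, b = −0.21737.
Unit vector along 040° is (sin 40°, cos 40°) = (0.6428, 0.7660).
Slope in that direction = a·(0.6428) + b·(0.7660) = −0.87413.
Apparent dip = arctan|0.87413| = 41.16° (true dip is 48.3°, so apparent ≤ true as expected).

41.16°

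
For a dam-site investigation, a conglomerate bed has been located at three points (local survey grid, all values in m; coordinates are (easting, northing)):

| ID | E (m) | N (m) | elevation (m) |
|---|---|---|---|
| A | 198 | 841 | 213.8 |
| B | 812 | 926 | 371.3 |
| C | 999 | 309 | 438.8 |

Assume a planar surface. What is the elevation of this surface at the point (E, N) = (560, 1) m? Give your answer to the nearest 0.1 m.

Let the plane be z = a·E + b·N + c.
B−A: 614a + 85b = 157.5;  C−A: 801a − 532b = 225.
Solving gives a = 0.26072, b = −0.03038.
Then c = 213.8 − a·198 − b·841 = 187.73.
At (560, 1): z = 146.0 − 0.0 + 187.73 = 333.7 m.

333.7 m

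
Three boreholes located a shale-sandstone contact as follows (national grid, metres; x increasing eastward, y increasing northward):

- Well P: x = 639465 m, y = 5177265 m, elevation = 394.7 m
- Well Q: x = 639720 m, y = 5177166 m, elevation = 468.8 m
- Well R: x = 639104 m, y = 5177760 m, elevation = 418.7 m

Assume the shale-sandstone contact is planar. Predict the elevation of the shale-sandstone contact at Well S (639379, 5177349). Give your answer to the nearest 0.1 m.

Let the plane be z = a·x + b·y + c.
Well Q−Well P: 255a − 99b = 74.1;  Well R−Well P: −361a + 495b = 24.
Solving gives a = 0.431619256, b = 0.363261720.
Then c = 394.7 − a·639465 − b·5177265 = −2156312.90.
At (639379, 5177349): z = 275968.3 + 1880732.7 − 2156312.90 = 388.1 m.

388.1 m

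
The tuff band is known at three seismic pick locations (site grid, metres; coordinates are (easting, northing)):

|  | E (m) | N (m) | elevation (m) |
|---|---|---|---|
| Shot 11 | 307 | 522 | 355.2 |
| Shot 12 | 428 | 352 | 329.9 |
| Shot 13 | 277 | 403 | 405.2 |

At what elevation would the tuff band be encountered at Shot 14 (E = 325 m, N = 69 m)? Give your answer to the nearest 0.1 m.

467.5 m

Let the plane be z = a·E + b·N + c.
Shot 12−Shot 11: 121a − 170b = −25.3;  Shot 13−Shot 11: −30a − 119b = 50.
Solving gives a = −0.59032, b = −0.27135.
Then c = 355.2 − a·307 − b·522 = 678.07.
At (325, 69): z = −191.9 − 18.7 + 678.07 = 467.5 m.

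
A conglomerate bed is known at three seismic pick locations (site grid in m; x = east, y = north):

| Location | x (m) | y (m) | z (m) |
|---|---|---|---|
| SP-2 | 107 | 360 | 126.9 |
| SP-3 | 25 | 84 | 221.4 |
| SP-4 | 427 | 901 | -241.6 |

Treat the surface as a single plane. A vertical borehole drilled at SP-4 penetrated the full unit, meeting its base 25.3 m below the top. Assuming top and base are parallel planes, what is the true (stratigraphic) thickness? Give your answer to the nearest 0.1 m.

16.6 m

Two edge vectors: SP-2→SP-3 = (-82, -276, 94.5), SP-2→SP-4 = (320, 541, -368.5).
Normal n = (SP-2→SP-3) × (SP-2→SP-4) = (50581.5, 23, 43958).
So ∂z/∂x = −n_x/n_z = −1.15068 and ∂z/∂y = −n_y/n_z = −0.00052.
|∇z| = √(a²+b²) = 1.15068, so dip δ = arctan(1.15068) = 49.01°.
True thickness = vertical thickness × cos δ = 25.3 × cos 49.01° = 16.6 m.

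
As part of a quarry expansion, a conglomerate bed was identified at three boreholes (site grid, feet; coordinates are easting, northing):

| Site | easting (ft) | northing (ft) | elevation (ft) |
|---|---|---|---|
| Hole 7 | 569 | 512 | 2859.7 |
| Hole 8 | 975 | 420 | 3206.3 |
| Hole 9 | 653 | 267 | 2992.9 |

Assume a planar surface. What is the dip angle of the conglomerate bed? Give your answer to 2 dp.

Let the plane be z = a·easting + b·northing + c.
Hole 8−Hole 7: 406a − 92b = 346.6;  Hole 9−Hole 7: 84a − 245b = 133.2.
Solving gives a = 0.79203, b = −0.27212.
Gradient magnitude |∇z| = √(a² + b²) = √(0.62731 + 0.07405) = 0.83747.
True dip = arctan(0.83747) = 39.95°, dipping toward WNW (azimuth ≈ 289°).

39.95°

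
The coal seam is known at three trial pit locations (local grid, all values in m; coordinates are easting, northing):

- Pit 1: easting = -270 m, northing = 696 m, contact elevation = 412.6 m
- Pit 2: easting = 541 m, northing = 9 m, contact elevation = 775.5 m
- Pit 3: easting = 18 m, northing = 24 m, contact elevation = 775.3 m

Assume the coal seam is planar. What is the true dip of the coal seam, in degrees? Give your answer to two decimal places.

28.66°

Two edge vectors: Pit 1→Pit 2 = (811, -687, 362.9), Pit 1→Pit 3 = (288, -672, 362.7).
Normal n = (Pit 1→Pit 2) × (Pit 1→Pit 3) = (-5306.1, -189634.5, -347136).
So ∂z/∂easting = −n_x/n_z = −0.01529 and ∂z/∂northing = −n_y/n_z = −0.54628.
Gradient magnitude |∇z| = √(a² + b²) = √(0.00023 + 0.29843) = 0.54650.
True dip = arctan(0.54650) = 28.66°, dipping toward N (azimuth ≈ 002°).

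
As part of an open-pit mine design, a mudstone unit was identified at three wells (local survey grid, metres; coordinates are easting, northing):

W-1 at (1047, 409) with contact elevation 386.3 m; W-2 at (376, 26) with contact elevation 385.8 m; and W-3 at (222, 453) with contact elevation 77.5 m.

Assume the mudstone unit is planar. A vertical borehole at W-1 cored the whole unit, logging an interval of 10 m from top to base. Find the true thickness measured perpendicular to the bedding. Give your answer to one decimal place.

Two edge vectors: W-1→W-2 = (-671, -383, -0.5), W-1→W-3 = (-825, 44, -308.8).
Normal n = (W-1→W-2) × (W-1→W-3) = (118292.4, -206792.3, -345499).
So ∂z/∂easting = −n_x/n_z = 0.34238 and ∂z/∂northing = −n_y/n_z = −0.59853.
|∇z| = √(a²+b²) = 0.68954, so dip δ = arctan(0.68954) = 34.59°.
True thickness = vertical thickness × cos δ = 10 × cos 34.59° = 8.2 m.

8.2 m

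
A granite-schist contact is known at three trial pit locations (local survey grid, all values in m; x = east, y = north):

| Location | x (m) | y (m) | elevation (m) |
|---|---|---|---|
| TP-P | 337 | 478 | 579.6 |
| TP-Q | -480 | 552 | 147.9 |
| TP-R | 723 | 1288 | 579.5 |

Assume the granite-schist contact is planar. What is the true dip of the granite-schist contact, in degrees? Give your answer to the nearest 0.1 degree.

Let the plane be z = a·x + b·y + c.
TP-Q−TP-P: −817a + 74b = −431.7;  TP-R−TP-P: 386a + 810b = −0.1.
Solving gives a = 0.50652, b = −0.24150.
Gradient magnitude |∇z| = √(a² + b²) = √(0.25656 + 0.05832) = 0.56115.
True dip = arctan(0.56115) = 29.3°, dipping toward WNW (azimuth ≈ 295°).

29.3°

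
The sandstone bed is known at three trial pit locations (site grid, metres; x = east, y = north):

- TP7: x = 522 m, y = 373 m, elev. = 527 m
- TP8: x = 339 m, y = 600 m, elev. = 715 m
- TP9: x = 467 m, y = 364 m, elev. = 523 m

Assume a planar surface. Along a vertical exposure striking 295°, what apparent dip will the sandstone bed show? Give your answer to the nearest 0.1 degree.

Two edge vectors: TP7→TP8 = (-183, 227, 188), TP7→TP9 = (-55, -9, -4).
Normal n = (TP7→TP8) × (TP7→TP9) = (784, -11072, 14132).
So ∂z/∂x = −n_x/n_z = −0.05548 and ∂z/∂y = −n_y/n_z = 0.78347.
Unit vector along 295° is (sin 295°, cos 295°) = (-0.9063, 0.4226).
Slope in that direction = a·(-0.9063) + b·(0.4226) = 0.38139.
Apparent dip = arctan|0.38139| = 20.9° (true dip is 38.1°, so apparent ≤ true as expected).

20.9°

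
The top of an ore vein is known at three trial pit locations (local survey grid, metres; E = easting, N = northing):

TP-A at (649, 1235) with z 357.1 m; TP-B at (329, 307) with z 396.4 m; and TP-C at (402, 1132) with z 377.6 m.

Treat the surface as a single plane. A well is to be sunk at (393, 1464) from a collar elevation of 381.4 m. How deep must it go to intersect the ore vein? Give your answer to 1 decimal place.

Two edge vectors: TP-A→TP-B = (-320, -928, 39.3), TP-A→TP-C = (-247, -103, 20.5).
Normal n = (TP-A→TP-B) × (TP-A→TP-C) = (-14976.1, -3147.1, -196256).
So ∂z/∂E = −n_x/n_z = −0.076309 and ∂z/∂N = −n_y/n_z = −0.016036.
Intercept c from TP-A: 357.1 + 49.52 + 19.80 = 426.43.
At (393, 1464): z_contact = −29.99 − 23.48 + 426.43 = 372.96 m.
Depth below ground = 381.4 − 372.96 = 8.4 m.

8.4 m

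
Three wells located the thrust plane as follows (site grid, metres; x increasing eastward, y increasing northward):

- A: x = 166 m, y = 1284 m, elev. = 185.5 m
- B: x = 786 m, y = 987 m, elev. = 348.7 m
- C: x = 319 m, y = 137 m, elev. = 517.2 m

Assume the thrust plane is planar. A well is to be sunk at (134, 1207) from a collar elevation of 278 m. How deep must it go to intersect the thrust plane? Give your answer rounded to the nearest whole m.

76 m

Two edge vectors: A→B = (620, -297, 163.2), A→C = (153, -1147, 331.7).
Normal n = (A→B) × (A→C) = (88675.5, -180684.4, -665699).
So ∂z/∂x = −n_x/n_z = 0.13321 and ∂z/∂y = −n_y/n_z = −0.27142.
Intercept c from A: 185.5 − 22.11 + 348.50 = 511.89.
At (134, 1207): z_contact = 17.8 − 327.6 + 511.89 = 202.1 m.
Depth below ground = 278 − 202.1 = 76 m.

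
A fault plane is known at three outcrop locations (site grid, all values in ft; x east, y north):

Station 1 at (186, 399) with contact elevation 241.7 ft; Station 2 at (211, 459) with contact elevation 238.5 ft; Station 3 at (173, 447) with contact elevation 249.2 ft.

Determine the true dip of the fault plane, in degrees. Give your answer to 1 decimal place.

Let the plane be z = a·x + b·y + c.
Station 2−Station 1: 25a + 60b = −3.2;  Station 3−Station 1: −13a + 48b = 7.5.
Solving gives a = −0.30485, b = 0.07369.
Gradient magnitude |∇z| = √(a² + b²) = √(0.09293 + 0.00543) = 0.31363.
True dip = arctan(0.31363) = 17.4°, dipping toward ESE (azimuth ≈ 104°).

17.4°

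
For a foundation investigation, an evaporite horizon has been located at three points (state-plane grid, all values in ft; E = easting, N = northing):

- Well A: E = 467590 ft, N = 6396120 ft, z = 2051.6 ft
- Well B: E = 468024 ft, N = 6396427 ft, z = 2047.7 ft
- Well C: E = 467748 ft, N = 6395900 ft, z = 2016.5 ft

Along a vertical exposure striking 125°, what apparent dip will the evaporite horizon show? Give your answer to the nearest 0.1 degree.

7.1°

Two edge vectors: Well A→Well B = (434, 307, -3.9), Well A→Well C = (158, -220, -35.1).
Normal n = (Well A→Well B) × (Well A→Well C) = (-11633.7, 14617.2, -143986).
So ∂z/∂E = −n_x/n_z = −0.08080 and ∂z/∂N = −n_y/n_z = 0.10152.
Unit vector along 125° is (sin 125°, cos 125°) = (0.8192, -0.5736).
Slope in that direction = a·(0.8192) + b·(-0.5736) = −0.12441.
Apparent dip = arctan|0.12441| = 7.1° (true dip is 7.4°, so apparent ≤ true as expected).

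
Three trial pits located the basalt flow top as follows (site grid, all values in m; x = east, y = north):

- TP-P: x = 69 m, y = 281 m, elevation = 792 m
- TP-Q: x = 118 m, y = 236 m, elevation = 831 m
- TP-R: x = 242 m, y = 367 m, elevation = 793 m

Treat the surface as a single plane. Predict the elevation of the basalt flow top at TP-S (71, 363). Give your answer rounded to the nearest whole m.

Two edge vectors: TP-P→TP-Q = (49, -45, 39), TP-P→TP-R = (173, 86, 1).
Normal n = (TP-P→TP-Q) × (TP-P→TP-R) = (-3399, 6698, 11999).
So ∂z/∂x = −n_x/n_z = 0.28327 and ∂z/∂y = −n_y/n_z = −0.55821.
Intercept c from TP-P: 792 − 19.55 + 156.86 = 929.31.
At (71, 363): z = 20.1 − 202.6 + 929.31 = 746.8 m.

747 m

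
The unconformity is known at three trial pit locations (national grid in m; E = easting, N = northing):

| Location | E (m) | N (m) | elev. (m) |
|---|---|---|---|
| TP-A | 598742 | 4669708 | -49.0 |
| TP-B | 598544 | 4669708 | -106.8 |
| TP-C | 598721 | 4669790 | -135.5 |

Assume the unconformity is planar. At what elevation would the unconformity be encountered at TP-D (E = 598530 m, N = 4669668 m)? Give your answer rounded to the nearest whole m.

-72 m

Two edge vectors: TP-A→TP-B = (-198, 0, -57.8), TP-A→TP-C = (-21, 82, -86.5).
Normal n = (TP-A→TP-B) × (TP-A→TP-C) = (4739.6, -15913.2, -16236).
So ∂z/∂E = −n_x/n_z = 0.29191919 and ∂z/∂N = −n_y/n_z = −0.98011826.
Intercept c from TP-A: -49 − 174784.28 + 4576866.06 = 4402032.78.
At (598530, 4669668): z = 174722.4 − 4576826.9 + 4402032.78 = -71.7 m.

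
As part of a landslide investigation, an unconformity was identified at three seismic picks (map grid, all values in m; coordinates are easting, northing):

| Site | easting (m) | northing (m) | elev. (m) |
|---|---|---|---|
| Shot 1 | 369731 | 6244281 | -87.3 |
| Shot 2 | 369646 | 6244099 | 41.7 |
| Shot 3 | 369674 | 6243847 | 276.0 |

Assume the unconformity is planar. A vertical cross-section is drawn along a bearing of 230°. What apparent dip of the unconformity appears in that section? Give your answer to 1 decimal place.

15.5°

Two edge vectors: Shot 1→Shot 2 = (-85, -182, 129), Shot 1→Shot 3 = (-57, -434, 363.3).
Normal n = (Shot 1→Shot 2) × (Shot 1→Shot 3) = (-10134.6, 23527.5, 26516).
So ∂z/∂easting = −n_x/n_z = 0.38221 and ∂z/∂northing = −n_y/n_z = −0.88729.
Unit vector along 230° is (sin 230°, cos 230°) = (-0.7660, -0.6428).
Slope in that direction = a·(-0.7660) + b·(-0.6428) = 0.27755.
Apparent dip = arctan|0.27755| = 15.5° (true dip is 44.0°, so apparent ≤ true as expected).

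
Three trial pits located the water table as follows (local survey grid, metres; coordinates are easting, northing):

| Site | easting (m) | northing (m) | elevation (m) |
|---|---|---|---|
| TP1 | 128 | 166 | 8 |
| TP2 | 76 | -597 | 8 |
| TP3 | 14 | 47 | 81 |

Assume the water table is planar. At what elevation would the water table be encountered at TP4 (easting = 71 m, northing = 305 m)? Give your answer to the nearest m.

Let the plane be z = a·easting + b·northing + c.
TP2−TP1: −52a − 763b = 0;  TP3−TP1: −114a − 119b = 73.
Solving gives a = −0.68940, b = 0.04698.
Then c = 8 − a·128 − b·166 = 88.44.
At (71, 305): z = −48.9 + 14.3 + 88.44 = 53.8 m.

54 m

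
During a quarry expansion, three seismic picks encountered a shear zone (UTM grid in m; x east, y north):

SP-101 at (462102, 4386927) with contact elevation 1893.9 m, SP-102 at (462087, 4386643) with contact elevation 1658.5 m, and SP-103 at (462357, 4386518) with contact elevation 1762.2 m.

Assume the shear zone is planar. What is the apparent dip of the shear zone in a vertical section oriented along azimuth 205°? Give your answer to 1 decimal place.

45.9°

Two edge vectors: SP-101→SP-102 = (-15, -284, -235.4), SP-101→SP-103 = (255, -409, -131.7).
Normal n = (SP-101→SP-102) × (SP-101→SP-103) = (-58875.8, -62002.5, 78555).
So ∂z/∂x = −n_x/n_z = 0.74949 and ∂z/∂y = −n_y/n_z = 0.78929.
Unit vector along 205° is (sin 205°, cos 205°) = (-0.4226, -0.9063).
Slope in that direction = a·(-0.4226) + b·(-0.9063) = −1.03208.
Apparent dip = arctan|1.03208| = 45.9° (true dip is 47.4°, so apparent ≤ true as expected).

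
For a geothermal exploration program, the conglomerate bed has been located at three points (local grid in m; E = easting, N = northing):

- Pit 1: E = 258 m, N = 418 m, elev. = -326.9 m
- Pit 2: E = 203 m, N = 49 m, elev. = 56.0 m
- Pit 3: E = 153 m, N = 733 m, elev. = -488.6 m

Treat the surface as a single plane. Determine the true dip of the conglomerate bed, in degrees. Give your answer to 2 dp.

Two edge vectors: Pit 1→Pit 2 = (-55, -369, 382.9), Pit 1→Pit 3 = (-105, 315, -161.7).
Normal n = (Pit 1→Pit 2) × (Pit 1→Pit 3) = (-60946.2, -49098, -56070).
So ∂z/∂E = −n_x/n_z = −1.08697 and ∂z/∂N = −n_y/n_z = −0.87566.
Gradient magnitude |∇z| = √(a² + b²) = √(1.18150 + 0.76677) = 1.39580.
True dip = arctan(1.39580) = 54.38°, dipping toward NE (azimuth ≈ 051°).

54.38°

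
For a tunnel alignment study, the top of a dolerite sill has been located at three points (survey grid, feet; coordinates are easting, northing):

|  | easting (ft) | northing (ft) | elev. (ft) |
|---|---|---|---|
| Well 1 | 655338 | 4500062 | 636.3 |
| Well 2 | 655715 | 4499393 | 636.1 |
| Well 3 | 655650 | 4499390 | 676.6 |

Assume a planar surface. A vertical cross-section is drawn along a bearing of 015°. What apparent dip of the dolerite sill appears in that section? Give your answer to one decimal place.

Two edge vectors: Well 1→Well 2 = (377, -669, -0.2), Well 1→Well 3 = (312, -672, 40.3).
Normal n = (Well 1→Well 2) × (Well 1→Well 3) = (-27095.1, -15255.5, -44616).
So ∂z/∂easting = −n_x/n_z = −0.60730 and ∂z/∂northing = −n_y/n_z = −0.34193.
Unit vector along 015° is (sin 15°, cos 15°) = (0.2588, 0.9659).
Slope in that direction = a·(0.2588) + b·(0.9659) = −0.48746.
Apparent dip = arctan|0.48746| = 26.0° (true dip is 34.9°, so apparent ≤ true as expected).

26.0°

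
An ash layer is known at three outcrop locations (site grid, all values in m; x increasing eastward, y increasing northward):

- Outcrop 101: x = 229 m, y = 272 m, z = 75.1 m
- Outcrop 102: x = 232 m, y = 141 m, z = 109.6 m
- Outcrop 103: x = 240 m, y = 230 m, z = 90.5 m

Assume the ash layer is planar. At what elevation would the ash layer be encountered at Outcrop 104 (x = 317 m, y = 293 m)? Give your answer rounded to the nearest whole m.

Two edge vectors: Outcrop 101→Outcrop 102 = (3, -131, 34.5), Outcrop 101→Outcrop 103 = (11, -42, 15.4).
Normal n = (Outcrop 101→Outcrop 102) × (Outcrop 101→Outcrop 103) = (-568.4, 333.3, 1315).
So ∂z/∂x = −n_x/n_z = 0.43224 and ∂z/∂y = −n_y/n_z = −0.25346.
Intercept c from Outcrop 101: 75.1 − 98.98 + 68.94 = 45.06.
At (317, 293): z = 137.0 − 74.3 + 45.06 = 107.8 m.

108 m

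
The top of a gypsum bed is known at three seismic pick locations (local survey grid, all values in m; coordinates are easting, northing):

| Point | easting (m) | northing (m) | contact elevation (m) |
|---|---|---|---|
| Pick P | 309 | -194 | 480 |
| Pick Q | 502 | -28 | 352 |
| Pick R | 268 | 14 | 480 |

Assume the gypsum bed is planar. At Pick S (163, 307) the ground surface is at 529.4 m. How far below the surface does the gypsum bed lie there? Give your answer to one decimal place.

Let the plane be z = a·easting + b·northing + c.
Pick Q−Pick P: 193a + 166b = −128;  Pick R−Pick P: −41a + 208b = 0.
Solving gives a = −0.56707, b = −0.11178.
Then c = 480 − a·309 − b·-194 = 633.54.
At (163, 307): z_contact = −92.43 − 34.32 + 633.54 = 506.79 m.
Depth below ground = 529.4 − 506.79 = 22.6 m.

22.6 m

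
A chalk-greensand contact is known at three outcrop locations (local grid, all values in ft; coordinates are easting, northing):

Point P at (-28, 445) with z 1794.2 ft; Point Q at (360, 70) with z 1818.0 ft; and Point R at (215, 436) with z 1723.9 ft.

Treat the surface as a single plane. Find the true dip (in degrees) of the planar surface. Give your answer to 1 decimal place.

Two edge vectors: Point P→Point Q = (388, -375, 23.8), Point P→Point R = (243, -9, -70.3).
Normal n = (Point P→Point Q) × (Point P→Point R) = (26576.7, 33059.8, 87633).
So ∂z/∂easting = −n_x/n_z = −0.30327 and ∂z/∂northing = −n_y/n_z = −0.37725.
Gradient magnitude |∇z| = √(a² + b²) = √(0.09197 + 0.14232) = 0.48404.
True dip = arctan(0.48404) = 25.8°, dipping toward NE (azimuth ≈ 039°).

25.8°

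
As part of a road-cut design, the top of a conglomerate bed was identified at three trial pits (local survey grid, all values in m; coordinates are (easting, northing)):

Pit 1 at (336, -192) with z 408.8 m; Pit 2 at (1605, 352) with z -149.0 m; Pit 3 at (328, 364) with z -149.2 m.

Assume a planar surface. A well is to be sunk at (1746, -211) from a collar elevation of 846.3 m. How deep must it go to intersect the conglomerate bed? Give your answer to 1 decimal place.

Let the plane be z = a·E + b·N + c.
Pit 2−Pit 1: 1269a + 544b = −557.8;  Pit 3−Pit 1: −8a + 556b = −558.
Solving gives a = −0.009275, b = −1.003731.
Then c = 408.8 − a·336 − b·-192 = 219.20.
At (1746, -211): z_contact = −16.19 + 211.79 + 219.20 = 414.79 m.
Depth below ground = 846.3 − 414.79 = 431.5 m.

431.5 m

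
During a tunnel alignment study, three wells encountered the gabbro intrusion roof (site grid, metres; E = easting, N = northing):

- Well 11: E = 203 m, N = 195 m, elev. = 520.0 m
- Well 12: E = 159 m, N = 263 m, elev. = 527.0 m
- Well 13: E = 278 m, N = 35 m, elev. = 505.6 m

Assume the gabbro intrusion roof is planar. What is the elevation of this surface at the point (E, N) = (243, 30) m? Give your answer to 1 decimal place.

507.9 m

Let the plane be z = a·E + b·N + c.
Well 12−Well 11: −44a + 68b = 7;  Well 13−Well 11: 75a − 160b = −14.4.
Solving gives a = −0.07258, b = 0.05598.
Then c = 520 − a·203 − b·195 = 523.82.
At (243, 30): z = −17.6 + 1.7 + 523.82 = 507.9 m.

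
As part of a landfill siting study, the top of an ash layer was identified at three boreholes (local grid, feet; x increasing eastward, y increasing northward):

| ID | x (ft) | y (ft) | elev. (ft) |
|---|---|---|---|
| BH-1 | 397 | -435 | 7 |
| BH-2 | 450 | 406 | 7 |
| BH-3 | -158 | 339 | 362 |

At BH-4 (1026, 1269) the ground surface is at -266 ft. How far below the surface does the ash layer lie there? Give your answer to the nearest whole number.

Two edge vectors: BH-1→BH-2 = (53, 841, 0), BH-1→BH-3 = (-555, 774, 355).
Normal n = (BH-1→BH-2) × (BH-1→BH-3) = (298555, -18815, 507777).
So ∂z/∂x = −n_x/n_z = −0.58796 and ∂z/∂y = −n_y/n_z = 0.03705.
Intercept c from BH-1: 7 + 233.42 + 16.12 = 256.54.
At (1026, 1269): z_contact = −603.3 + 47.0 + 256.54 = -299.7 ft.
Depth below ground = -266 − (-299.7) = 34 ft.

34 ft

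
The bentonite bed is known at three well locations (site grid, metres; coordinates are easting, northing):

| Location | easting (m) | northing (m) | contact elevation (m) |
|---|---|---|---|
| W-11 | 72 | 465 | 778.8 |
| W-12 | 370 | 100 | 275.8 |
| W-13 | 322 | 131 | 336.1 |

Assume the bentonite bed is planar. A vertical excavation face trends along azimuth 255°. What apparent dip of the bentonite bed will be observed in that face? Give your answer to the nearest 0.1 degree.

29.0°

Let the plane be z = a·easting + b·northing + c.
W-12−W-11: 298a − 365b = −503;  W-13−W-11: 250a − 334b = −442.7.
Solving gives a = −0.77475, b = 0.74554.
Unit vector along 255° is (sin 255°, cos 255°) = (-0.9659, -0.2588).
Slope in that direction = a·(-0.9659) + b·(-0.2588) = 0.55539.
Apparent dip = arctan|0.55539| = 29.0° (true dip is 47.1°, so apparent ≤ true as expected).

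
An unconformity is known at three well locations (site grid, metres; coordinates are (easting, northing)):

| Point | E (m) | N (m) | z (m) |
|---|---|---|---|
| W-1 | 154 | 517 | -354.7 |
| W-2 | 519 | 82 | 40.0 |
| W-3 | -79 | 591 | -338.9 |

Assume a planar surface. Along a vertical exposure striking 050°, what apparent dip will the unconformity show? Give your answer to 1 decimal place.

Let the plane be z = a·E + b·N + c.
W-2−W-1: 365a − 435b = 394.7;  W-3−W-1: −233a + 74b = 15.8.
Solving gives a = −0.48532, b = −1.31458.
Unit vector along 050° is (sin 50°, cos 50°) = (0.7660, 0.6428).
Slope in that direction = a·(0.7660) + b·(0.6428) = −1.21677.
Apparent dip = arctan|1.21677| = 50.6° (true dip is 54.5°, so apparent ≤ true as expected).

50.6°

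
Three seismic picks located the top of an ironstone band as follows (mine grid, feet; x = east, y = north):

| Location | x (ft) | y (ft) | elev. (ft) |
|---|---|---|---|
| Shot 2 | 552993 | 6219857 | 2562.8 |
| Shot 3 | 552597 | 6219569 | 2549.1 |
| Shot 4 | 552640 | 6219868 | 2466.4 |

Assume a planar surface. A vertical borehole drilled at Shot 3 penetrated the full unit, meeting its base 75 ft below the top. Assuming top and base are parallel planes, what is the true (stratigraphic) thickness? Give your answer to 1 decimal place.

69.4 ft

Let the plane be z = a·x + b·y + c.
Shot 3−Shot 2: −396a − 288b = −13.7;  Shot 4−Shot 2: −353a + 11b = −96.4.
Solving gives a = 0.26329, b = −0.31445.
|∇z| = √(a²+b²) = 0.41012, so dip δ = arctan(0.41012) = 22.30°.
True thickness = vertical thickness × cos δ = 75 × cos 22.30° = 69.4 ft.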